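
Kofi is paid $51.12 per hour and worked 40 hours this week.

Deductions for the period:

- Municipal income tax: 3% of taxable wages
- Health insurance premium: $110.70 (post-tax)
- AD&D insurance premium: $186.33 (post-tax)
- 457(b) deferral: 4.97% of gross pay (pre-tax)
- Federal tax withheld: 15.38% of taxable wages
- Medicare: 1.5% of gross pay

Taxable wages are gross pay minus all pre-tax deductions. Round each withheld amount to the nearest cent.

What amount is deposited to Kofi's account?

Gross pay: 40 × $51.12 = $2,044.80
457(b) deferral: $2,044.80 × 0.0497 = $101.63
Taxable wages = $2,044.80 − $101.63 = $1,943.17
Municipal income tax: $1,943.17 × 0.03 = $58.30
Federal tax withheld: $1,943.17 × 0.1538 = $298.86
Medicare: $2,044.80 × 0.015 = $30.67
Health insurance premium: $110.70
AD&D insurance premium: $186.33
Total deductions = $101.63 + $58.30 + $298.86 + $30.67 + $110.70 + $186.33 = $786.49
Net pay = $2,044.80 − $786.49 = $1,258.31

$1,258.31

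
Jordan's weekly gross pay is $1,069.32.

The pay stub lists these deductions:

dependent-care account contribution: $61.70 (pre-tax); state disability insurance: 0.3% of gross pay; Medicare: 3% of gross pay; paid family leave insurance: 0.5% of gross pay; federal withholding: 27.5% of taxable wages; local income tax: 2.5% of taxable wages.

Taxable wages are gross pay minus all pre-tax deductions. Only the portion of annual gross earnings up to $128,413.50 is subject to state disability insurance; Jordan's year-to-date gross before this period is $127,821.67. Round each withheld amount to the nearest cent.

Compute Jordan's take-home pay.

$666.12

Dependent-care account contribution: $61.70
Taxable wages = $1,069.32 − $61.70 = $1,007.62
Local income tax: $1,007.62 × 0.025 = $25.19
Federal withholding: $1,007.62 × 0.275 = $277.10
Medicare: $1,069.32 × 0.03 = $32.08
Paid family leave insurance: $1,069.32 × 0.005 = $5.35
State disability insurance: only $128,413.50 − $127,821.67 = $591.83 of this check is subject → $591.83 × 0.003 = $1.78
Total deductions = $61.70 + $25.19 + $277.10 + $32.08 + $5.35 + $1.78 = $403.20
Net pay = $1,069.32 − $403.20 = $666.12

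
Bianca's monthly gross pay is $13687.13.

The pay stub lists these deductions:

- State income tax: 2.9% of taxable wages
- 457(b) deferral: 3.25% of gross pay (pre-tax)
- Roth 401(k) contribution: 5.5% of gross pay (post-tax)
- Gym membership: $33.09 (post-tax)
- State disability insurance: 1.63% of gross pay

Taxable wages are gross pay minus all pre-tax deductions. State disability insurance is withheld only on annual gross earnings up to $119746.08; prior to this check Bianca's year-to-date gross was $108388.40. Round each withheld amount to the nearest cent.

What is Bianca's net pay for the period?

$11887.26

457(b) deferral: $13687.13 × 0.0325 = $444.83
Taxable wages = $13687.13 − $444.83 = $13242.30
State income tax: $13242.30 × 0.029 = $384.03
State disability insurance: only $119746.08 − $108388.40 = $11357.68 of this check is subject → $11357.68 × 0.0163 = $185.13
Gym membership: $33.09
Roth 401(k) contribution: $13687.13 × 0.055 = $752.79
Total deductions = $444.83 + $384.03 + $185.13 + $33.09 + $752.79 = $1799.87
Net pay = $13687.13 − $1799.87 = $11887.26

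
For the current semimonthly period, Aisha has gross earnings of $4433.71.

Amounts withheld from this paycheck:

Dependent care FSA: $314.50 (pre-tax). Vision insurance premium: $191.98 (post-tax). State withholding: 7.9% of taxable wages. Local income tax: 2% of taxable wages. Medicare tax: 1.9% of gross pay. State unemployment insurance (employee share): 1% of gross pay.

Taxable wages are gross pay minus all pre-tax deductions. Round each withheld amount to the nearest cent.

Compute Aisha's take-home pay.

Dependent care FSA: $314.50
Taxable wages = $4433.71 − $314.50 = $4119.21
Local income tax: $4119.21 × 0.02 = $82.38
State withholding: $4119.21 × 0.079 = $325.42
State unemployment insurance (employee share): $4433.71 × 0.01 = $44.34
Medicare tax: $4433.71 × 0.019 = $84.24
Vision insurance premium: $191.98
Total deductions = $314.50 + $82.38 + $325.42 + $44.34 + $84.24 + $191.98 = $1042.86
Net pay = $4433.71 − $1042.86 = $3390.85

$3390.85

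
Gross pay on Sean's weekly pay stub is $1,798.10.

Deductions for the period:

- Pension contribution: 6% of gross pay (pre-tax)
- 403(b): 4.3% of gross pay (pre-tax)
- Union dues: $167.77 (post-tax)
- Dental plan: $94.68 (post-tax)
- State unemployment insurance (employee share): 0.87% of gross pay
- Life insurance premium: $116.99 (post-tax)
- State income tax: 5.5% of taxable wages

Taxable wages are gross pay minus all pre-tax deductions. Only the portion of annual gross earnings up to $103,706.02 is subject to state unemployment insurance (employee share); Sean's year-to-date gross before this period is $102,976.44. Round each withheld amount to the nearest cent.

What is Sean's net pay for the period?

403(b): $1,798.10 × 0.043 = $77.32
Pension contribution: $1,798.10 × 0.06 = $107.89
Pre-tax total = $77.32 + $107.89 = $185.21
Taxable wages = $1,798.10 − $185.21 = $1,612.89
State income tax: $1,612.89 × 0.055 = $88.71
State unemployment insurance (employee share): only $103,706.02 − $102,976.44 = $729.58 of this check is subject → $729.58 × 0.0087 = $6.35
Union dues: $167.77
Dental plan: $94.68
Life insurance premium: $116.99
Total deductions = $77.32 + $107.89 + $88.71 + $6.35 + $167.77 + $94.68 + $116.99 = $659.71
Net pay = $1,798.10 − $659.71 = $1,138.39

$1,138.39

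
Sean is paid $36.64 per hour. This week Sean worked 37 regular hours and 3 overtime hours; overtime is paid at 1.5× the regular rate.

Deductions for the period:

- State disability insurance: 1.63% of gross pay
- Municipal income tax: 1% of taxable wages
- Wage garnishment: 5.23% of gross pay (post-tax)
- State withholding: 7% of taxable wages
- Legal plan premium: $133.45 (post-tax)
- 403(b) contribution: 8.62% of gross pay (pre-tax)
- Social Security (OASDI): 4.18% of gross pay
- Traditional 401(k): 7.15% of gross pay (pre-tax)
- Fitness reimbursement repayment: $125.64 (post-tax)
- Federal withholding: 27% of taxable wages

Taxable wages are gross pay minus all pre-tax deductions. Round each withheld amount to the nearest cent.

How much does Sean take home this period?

Regular pay: 37 × $36.64 = $1,355.68
Overtime pay: 3 × $36.64 × 1.5 = $164.88
Gross pay = $1,355.68 + $164.88 = $1,520.56
403(b) contribution: $1,520.56 × 0.0862 = $131.07
Traditional 401(k): $1,520.56 × 0.0715 = $108.72
Pre-tax total = $131.07 + $108.72 = $239.79
Taxable wages = $1,520.56 − $239.79 = $1,280.77
State withholding: $1,280.77 × 0.07 = $89.65
Federal withholding: $1,280.77 × 0.27 = $345.81
Municipal income tax: $1,280.77 × 0.01 = $12.81
State disability insurance: $1,520.56 × 0.0163 = $24.79
Social Security (OASDI): $1,520.56 × 0.0418 = $63.56
Legal plan premium: $133.45
Wage garnishment: $1,520.56 × 0.0523 = $79.53
Fitness reimbursement repayment: $125.64
Total deductions = $131.07 + $108.72 + $89.65 + $345.81 + $12.81 + $24.79 + $63.56 + $133.45 + $79.53 + $125.64 = $1,115.03
Net pay = $1,520.56 − $1,115.03 = $405.53

$405.53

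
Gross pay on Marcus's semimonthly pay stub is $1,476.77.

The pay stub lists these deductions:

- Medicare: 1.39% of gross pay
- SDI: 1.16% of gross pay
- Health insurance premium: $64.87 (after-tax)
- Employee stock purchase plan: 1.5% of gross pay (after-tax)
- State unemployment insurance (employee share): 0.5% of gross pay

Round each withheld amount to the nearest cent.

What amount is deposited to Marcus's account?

$1,344.71

State unemployment insurance (employee share): $1,476.77 × 0.005 = $7.38
SDI: $1,476.77 × 0.0116 = $17.13
Medicare: $1,476.77 × 0.0139 = $20.53
Employee stock purchase plan: $1,476.77 × 0.015 = $22.15
Health insurance premium: $64.87
Total deductions = $7.38 + $17.13 + $20.53 + $22.15 + $64.87 = $132.06
Net pay = $1,476.77 − $132.06 = $1,344.71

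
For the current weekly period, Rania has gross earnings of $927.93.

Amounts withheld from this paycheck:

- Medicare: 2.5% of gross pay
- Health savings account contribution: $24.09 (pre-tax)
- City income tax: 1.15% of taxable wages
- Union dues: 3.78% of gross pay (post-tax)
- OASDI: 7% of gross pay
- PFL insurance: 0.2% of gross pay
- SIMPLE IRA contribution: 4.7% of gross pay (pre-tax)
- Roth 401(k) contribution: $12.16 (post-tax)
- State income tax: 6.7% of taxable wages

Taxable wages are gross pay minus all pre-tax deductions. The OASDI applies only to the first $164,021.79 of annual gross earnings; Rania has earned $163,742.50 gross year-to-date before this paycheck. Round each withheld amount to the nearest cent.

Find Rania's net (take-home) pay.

SIMPLE IRA contribution: $927.93 × 0.047 = $43.61
Health savings account contribution: $24.09
Pre-tax total = $43.61 + $24.09 = $67.70
Taxable wages = $927.93 − $67.70 = $860.23
State income tax: $860.23 × 0.067 = $57.64
City income tax: $860.23 × 0.0115 = $9.89
Medicare: $927.93 × 0.025 = $23.20
PFL insurance: $927.93 × 0.002 = $1.86
OASDI: only $164,021.79 − $163,742.50 = $279.29 of this check is subject → $279.29 × 0.07 = $19.55
Roth 401(k) contribution: $12.16
Union dues: $927.93 × 0.0378 = $35.08
Total deductions = $43.61 + $24.09 + $57.64 + $9.89 + $23.20 + $1.86 + $19.55 + $12.16 + $35.08 = $227.08
Net pay = $927.93 − $227.08 = $700.85

$700.85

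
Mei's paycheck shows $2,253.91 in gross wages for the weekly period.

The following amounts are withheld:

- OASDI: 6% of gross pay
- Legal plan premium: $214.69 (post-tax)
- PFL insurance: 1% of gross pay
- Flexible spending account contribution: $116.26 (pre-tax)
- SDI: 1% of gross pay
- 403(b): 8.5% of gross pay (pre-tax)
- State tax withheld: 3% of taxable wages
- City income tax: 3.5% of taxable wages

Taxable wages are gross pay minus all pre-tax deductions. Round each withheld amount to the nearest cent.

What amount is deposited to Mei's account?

$1,424.58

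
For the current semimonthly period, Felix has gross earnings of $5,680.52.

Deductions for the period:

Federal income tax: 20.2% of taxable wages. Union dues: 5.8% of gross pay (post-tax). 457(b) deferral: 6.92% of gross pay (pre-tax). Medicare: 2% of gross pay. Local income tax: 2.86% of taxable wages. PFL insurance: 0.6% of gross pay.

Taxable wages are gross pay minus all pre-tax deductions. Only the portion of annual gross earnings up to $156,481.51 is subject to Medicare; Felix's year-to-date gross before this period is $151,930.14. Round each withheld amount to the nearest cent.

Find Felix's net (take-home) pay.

$3,613.57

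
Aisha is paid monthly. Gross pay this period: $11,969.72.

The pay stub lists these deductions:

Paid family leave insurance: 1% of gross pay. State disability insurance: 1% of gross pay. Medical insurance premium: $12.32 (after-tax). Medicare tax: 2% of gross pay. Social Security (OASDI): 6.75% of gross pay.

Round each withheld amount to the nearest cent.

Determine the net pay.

$10,670.65

Social Security (OASDI): $11,969.72 × 0.0675 = $807.96
Medicare tax: $11,969.72 × 0.02 = $239.39
State disability insurance: $11,969.72 × 0.01 = $119.70
Paid family leave insurance: $11,969.72 × 0.01 = $119.70
Medical insurance premium: $12.32
Total deductions = $807.96 + $239.39 + $119.70 + $119.70 + $12.32 = $1,299.07
Net pay = $11,969.72 − $1,299.07 = $10,670.65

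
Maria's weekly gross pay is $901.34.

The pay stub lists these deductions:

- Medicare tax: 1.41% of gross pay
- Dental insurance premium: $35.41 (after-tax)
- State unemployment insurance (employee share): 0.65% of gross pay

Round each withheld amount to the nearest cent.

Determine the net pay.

$847.36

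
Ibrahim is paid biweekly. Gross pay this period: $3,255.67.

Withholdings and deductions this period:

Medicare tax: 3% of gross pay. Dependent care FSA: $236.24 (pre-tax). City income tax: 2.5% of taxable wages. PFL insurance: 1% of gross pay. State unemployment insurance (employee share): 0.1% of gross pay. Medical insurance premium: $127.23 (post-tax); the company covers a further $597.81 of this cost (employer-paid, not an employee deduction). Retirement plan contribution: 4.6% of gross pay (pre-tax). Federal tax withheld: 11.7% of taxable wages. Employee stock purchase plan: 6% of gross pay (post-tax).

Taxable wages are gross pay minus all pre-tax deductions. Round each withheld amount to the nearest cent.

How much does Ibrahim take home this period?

$2,006.12

Dependent care FSA: $236.24
Retirement plan contribution: $3,255.67 × 0.046 = $149.76
Pre-tax total = $236.24 + $149.76 = $386.00
Taxable wages = $3,255.67 − $386.00 = $2,869.67
City income tax: $2,869.67 × 0.025 = $71.74
Federal tax withheld: $2,869.67 × 0.117 = $335.75
PFL insurance: $3,255.67 × 0.01 = $32.56
State unemployment insurance (employee share): $3,255.67 × 0.001 = $3.26
Medicare tax: $3,255.67 × 0.03 = $97.67
Employee stock purchase plan: $3,255.67 × 0.06 = $195.34
Medical insurance premium: $127.23
(Employer's $597.81 toward medical insurance premium is not withheld from the employee.)
Total deductions = $236.24 + $149.76 + $71.74 + $335.75 + $32.56 + $3.26 + $97.67 + $195.34 + $127.23 = $1,249.55
Net pay = $3,255.67 − $1,249.55 = $2,006.12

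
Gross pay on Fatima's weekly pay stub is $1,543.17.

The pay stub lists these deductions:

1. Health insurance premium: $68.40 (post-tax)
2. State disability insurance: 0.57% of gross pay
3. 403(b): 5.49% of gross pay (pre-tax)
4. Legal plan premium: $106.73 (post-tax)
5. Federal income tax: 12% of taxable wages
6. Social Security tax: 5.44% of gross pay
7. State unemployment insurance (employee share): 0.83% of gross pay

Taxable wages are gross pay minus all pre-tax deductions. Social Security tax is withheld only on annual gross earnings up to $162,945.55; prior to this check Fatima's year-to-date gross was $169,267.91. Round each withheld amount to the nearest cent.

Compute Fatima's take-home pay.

$1,086.70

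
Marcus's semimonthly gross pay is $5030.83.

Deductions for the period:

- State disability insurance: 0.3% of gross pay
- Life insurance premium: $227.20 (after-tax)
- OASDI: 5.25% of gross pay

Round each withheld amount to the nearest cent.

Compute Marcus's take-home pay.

OASDI: $5030.83 × 0.0525 = $264.12
State disability insurance: $5030.83 × 0.003 = $15.09
Life insurance premium: $227.20
Total deductions = $264.12 + $15.09 + $227.20 = $506.41
Net pay = $5030.83 − $506.41 = $4524.42

$4524.42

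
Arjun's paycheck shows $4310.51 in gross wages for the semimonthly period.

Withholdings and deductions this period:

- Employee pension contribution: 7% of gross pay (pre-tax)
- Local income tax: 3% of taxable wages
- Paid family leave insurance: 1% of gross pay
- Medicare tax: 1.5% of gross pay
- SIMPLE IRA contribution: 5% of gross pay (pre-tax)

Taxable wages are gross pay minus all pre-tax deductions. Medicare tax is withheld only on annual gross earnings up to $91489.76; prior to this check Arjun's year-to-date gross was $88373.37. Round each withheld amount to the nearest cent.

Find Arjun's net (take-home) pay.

Employee pension contribution: $4310.51 × 0.07 = $301.74
SIMPLE IRA contribution: $4310.51 × 0.05 = $215.53
Pre-tax total = $301.74 + $215.53 = $517.27
Taxable wages = $4310.51 − $517.27 = $3793.24
Local income tax: $3793.24 × 0.03 = $113.80
Medicare tax: only $91489.76 − $88373.37 = $3116.39 of this check is subject → $3116.39 × 0.015 = $46.75
Paid family leave insurance: $4310.51 × 0.01 = $43.11
Total deductions = $301.74 + $215.53 + $113.80 + $46.75 + $43.11 = $720.93
Net pay = $4310.51 − $720.93 = $3589.58

$3589.58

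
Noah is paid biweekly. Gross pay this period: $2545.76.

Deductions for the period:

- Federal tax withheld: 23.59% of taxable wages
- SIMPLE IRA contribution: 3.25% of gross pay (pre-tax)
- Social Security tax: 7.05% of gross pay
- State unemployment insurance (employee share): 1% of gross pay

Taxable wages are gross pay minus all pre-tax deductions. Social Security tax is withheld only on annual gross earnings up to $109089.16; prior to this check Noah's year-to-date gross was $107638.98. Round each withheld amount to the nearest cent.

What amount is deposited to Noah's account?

$1754.29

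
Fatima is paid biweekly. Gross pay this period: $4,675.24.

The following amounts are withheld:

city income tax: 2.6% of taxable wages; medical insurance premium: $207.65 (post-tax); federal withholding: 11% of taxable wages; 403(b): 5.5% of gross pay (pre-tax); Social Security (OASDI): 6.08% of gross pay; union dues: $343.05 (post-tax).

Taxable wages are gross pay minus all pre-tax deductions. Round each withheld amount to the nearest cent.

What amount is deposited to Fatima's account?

$2,982.29

403(b): $4,675.24 × 0.055 = $257.14
Taxable wages = $4,675.24 − $257.14 = $4,418.10
Federal withholding: $4,418.10 × 0.11 = $485.99
City income tax: $4,418.10 × 0.026 = $114.87
Social Security (OASDI): $4,675.24 × 0.0608 = $284.25
Union dues: $343.05
Medical insurance premium: $207.65
Total deductions = $257.14 + $485.99 + $114.87 + $284.25 + $343.05 + $207.65 = $1,692.95
Net pay = $4,675.24 − $1,692.95 = $2,982.29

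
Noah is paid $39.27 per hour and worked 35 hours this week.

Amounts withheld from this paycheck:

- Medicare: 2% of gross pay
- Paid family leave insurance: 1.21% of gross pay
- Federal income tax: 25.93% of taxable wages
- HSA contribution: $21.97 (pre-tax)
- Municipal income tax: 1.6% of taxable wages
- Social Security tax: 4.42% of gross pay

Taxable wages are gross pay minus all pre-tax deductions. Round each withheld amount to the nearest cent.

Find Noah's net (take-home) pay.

$875.27

Gross pay: 35 × $39.27 = $1,374.45
HSA contribution: $21.97
Taxable wages = $1,374.45 − $21.97 = $1,352.48
Federal income tax: $1,352.48 × 0.2593 = $350.70
Municipal income tax: $1,352.48 × 0.016 = $21.64
Paid family leave insurance: $1,374.45 × 0.0121 = $16.63
Medicare: $1,374.45 × 0.02 = $27.49
Social Security tax: $1,374.45 × 0.0442 = $60.75
Total deductions = $21.97 + $350.70 + $21.64 + $16.63 + $27.49 + $60.75 = $499.18
Net pay = $1,374.45 − $499.18 = $875.27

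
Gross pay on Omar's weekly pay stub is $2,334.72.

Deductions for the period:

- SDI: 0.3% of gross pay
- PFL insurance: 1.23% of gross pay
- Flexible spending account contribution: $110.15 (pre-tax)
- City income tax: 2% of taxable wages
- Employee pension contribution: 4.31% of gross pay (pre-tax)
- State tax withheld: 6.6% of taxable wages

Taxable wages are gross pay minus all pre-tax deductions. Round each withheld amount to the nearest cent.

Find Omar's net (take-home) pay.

$1,905.56

Flexible spending account contribution: $110.15
Employee pension contribution: $2,334.72 × 0.0431 = $100.63
Pre-tax total = $110.15 + $100.63 = $210.78
Taxable wages = $2,334.72 − $210.78 = $2,123.94
City income tax: $2,123.94 × 0.02 = $42.48
State tax withheld: $2,123.94 × 0.066 = $140.18
PFL insurance: $2,334.72 × 0.0123 = $28.72
SDI: $2,334.72 × 0.003 = $7.00
Total deductions = $110.15 + $100.63 + $42.48 + $140.18 + $28.72 + $7.00 = $429.16
Net pay = $2,334.72 − $429.16 = $1,905.56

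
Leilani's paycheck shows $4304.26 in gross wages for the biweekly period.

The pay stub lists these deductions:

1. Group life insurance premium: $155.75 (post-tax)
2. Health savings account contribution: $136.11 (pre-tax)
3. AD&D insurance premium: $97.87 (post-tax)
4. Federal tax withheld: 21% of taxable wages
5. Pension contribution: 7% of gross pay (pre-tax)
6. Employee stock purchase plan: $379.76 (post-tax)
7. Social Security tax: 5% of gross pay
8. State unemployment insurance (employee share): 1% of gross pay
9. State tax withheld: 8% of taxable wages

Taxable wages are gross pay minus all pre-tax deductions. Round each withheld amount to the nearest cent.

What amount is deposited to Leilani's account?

Pension contribution: $4304.26 × 0.07 = $301.30
Health savings account contribution: $136.11
Pre-tax total = $301.30 + $136.11 = $437.41
Taxable wages = $4304.26 − $437.41 = $3866.85
State tax withheld: $3866.85 × 0.08 = $309.35
Federal tax withheld: $3866.85 × 0.21 = $812.04
Social Security tax: $4304.26 × 0.05 = $215.21
State unemployment insurance (employee share): $4304.26 × 0.01 = $43.04
Group life insurance premium: $155.75
AD&D insurance premium: $97.87
Employee stock purchase plan: $379.76
Total deductions = $301.30 + $136.11 + $309.35 + $812.04 + $215.21 + $43.04 + $155.75 + $97.87 + $379.76 = $2450.43
Net pay = $4304.26 − $2450.43 = $1853.83

$1853.83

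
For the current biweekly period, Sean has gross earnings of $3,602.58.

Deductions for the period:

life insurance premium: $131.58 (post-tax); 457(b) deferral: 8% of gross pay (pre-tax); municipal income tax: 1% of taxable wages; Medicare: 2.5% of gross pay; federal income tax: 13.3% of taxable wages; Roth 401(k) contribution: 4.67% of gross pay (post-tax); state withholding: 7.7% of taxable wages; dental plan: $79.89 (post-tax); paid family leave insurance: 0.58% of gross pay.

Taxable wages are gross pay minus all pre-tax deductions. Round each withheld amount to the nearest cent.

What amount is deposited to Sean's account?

$2,094.55

457(b) deferral: $3,602.58 × 0.08 = $288.21
Taxable wages = $3,602.58 − $288.21 = $3,314.37
Municipal income tax: $3,314.37 × 0.01 = $33.14
Federal income tax: $3,314.37 × 0.133 = $440.81
State withholding: $3,314.37 × 0.077 = $255.21
Paid family leave insurance: $3,602.58 × 0.0058 = $20.89
Medicare: $3,602.58 × 0.025 = $90.06
Dental plan: $79.89
Roth 401(k) contribution: $3,602.58 × 0.0467 = $168.24
Life insurance premium: $131.58
Total deductions = $288.21 + $33.14 + $440.81 + $255.21 + $20.89 + $90.06 + $79.89 + $168.24 + $131.58 = $1,508.03
Net pay = $3,602.58 − $1,508.03 = $2,094.55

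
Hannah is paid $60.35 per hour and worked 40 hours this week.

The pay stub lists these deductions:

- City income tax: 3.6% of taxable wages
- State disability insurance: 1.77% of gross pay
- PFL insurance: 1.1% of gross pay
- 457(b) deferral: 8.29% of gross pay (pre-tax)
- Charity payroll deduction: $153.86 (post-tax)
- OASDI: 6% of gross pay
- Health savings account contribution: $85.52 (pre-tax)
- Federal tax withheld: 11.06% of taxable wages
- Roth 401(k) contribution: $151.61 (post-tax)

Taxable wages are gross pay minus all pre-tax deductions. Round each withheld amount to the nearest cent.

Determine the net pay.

$1,296.75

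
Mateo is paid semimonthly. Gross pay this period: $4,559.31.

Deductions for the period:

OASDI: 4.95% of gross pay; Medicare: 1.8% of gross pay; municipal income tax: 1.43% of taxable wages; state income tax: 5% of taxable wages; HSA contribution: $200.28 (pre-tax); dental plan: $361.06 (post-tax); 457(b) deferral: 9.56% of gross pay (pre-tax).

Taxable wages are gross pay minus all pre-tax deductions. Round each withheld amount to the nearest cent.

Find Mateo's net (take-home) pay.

$3,002.08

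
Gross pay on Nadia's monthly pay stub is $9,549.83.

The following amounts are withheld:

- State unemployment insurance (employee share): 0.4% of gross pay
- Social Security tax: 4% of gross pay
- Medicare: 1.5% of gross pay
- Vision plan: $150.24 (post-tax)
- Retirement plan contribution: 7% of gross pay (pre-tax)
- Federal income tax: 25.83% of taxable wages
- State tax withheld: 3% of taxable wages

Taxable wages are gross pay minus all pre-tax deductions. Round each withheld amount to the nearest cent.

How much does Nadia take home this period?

$5,607.17

Retirement plan contribution: $9,549.83 × 0.07 = $668.49
Taxable wages = $9,549.83 − $668.49 = $8,881.34
State tax withheld: $8,881.34 × 0.03 = $266.44
Federal income tax: $8,881.34 × 0.2583 = $2,294.05
Medicare: $9,549.83 × 0.015 = $143.25
State unemployment insurance (employee share): $9,549.83 × 0.004 = $38.20
Social Security tax: $9,549.83 × 0.04 = $381.99
Vision plan: $150.24
Total deductions = $668.49 + $266.44 + $2,294.05 + $143.25 + $38.20 + $381.99 + $150.24 = $3,942.66
Net pay = $9,549.83 − $3,942.66 = $5,607.17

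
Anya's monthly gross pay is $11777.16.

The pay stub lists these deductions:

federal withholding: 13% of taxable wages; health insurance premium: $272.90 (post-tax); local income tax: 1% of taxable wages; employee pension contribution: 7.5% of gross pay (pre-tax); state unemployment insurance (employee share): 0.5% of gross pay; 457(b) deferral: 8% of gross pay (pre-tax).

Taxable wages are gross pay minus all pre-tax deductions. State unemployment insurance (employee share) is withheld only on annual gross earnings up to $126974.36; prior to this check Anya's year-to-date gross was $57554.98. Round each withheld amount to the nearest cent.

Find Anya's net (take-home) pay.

Employee pension contribution: $11777.16 × 0.075 = $883.29
457(b) deferral: $11777.16 × 0.08 = $942.17
Pre-tax total = $883.29 + $942.17 = $1825.46
Taxable wages = $11777.16 − $1825.46 = $9951.70
Local income tax: $9951.70 × 0.01 = $99.52
Federal withholding: $9951.70 × 0.13 = $1293.72
State unemployment insurance (employee share): cap not yet reached, full $11777.16 is subject → $11777.16 × 0.005 = $58.89
Health insurance premium: $272.90
Total deductions = $883.29 + $942.17 + $99.52 + $1293.72 + $58.89 + $272.90 = $3550.49
Net pay = $11777.16 − $3550.49 = $8226.67

$8226.67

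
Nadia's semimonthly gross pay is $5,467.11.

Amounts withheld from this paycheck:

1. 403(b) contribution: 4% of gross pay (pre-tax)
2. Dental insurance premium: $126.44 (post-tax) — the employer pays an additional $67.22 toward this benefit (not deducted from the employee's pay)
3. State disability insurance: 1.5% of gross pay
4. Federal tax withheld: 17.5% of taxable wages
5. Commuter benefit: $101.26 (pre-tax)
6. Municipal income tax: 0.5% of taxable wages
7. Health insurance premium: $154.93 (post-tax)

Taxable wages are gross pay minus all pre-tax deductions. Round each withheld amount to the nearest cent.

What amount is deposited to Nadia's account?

Commuter benefit: $101.26
403(b) contribution: $5,467.11 × 0.04 = $218.68
Pre-tax total = $101.26 + $218.68 = $319.94
Taxable wages = $5,467.11 − $319.94 = $5,147.17
Municipal income tax: $5,147.17 × 0.005 = $25.74
Federal tax withheld: $5,147.17 × 0.175 = $900.75
State disability insurance: $5,467.11 × 0.015 = $82.01
Health insurance premium: $154.93
Dental insurance premium: $126.44
(Employer's $67.22 toward dental insurance premium is not withheld from the employee.)
Total deductions = $101.26 + $218.68 + $25.74 + $900.75 + $82.01 + $154.93 + $126.44 = $1,609.81
Net pay = $5,467.11 − $1,609.81 = $3,857.30

$3,857.30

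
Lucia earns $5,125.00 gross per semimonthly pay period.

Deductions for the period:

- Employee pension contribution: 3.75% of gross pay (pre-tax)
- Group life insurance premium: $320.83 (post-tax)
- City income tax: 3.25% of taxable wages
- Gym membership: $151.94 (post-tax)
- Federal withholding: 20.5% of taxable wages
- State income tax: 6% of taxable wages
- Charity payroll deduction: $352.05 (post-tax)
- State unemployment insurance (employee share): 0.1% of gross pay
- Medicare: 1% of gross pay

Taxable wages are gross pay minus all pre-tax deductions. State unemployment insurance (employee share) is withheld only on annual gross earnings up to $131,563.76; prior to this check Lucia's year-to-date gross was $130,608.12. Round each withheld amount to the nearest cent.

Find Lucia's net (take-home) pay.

Employee pension contribution: $5,125.00 × 0.0375 = $192.19
Taxable wages = $5,125.00 − $192.19 = $4,932.81
State income tax: $4,932.81 × 0.06 = $295.97
City income tax: $4,932.81 × 0.0325 = $160.32
Federal withholding: $4,932.81 × 0.205 = $1,011.23
Medicare: $5,125.00 × 0.01 = $51.25
State unemployment insurance (employee share): only $131,563.76 − $130,608.12 = $955.64 of this check is subject → $955.64 × 0.001 = $0.96
Gym membership: $151.94
Charity payroll deduction: $352.05
Group life insurance premium: $320.83
Total deductions = $192.19 + $295.97 + $160.32 + $1,011.23 + $51.25 + $0.96 + $151.94 + $352.05 + $320.83 = $2,536.74
Net pay = $5,125.00 − $2,536.74 = $2,588.26

$2,588.26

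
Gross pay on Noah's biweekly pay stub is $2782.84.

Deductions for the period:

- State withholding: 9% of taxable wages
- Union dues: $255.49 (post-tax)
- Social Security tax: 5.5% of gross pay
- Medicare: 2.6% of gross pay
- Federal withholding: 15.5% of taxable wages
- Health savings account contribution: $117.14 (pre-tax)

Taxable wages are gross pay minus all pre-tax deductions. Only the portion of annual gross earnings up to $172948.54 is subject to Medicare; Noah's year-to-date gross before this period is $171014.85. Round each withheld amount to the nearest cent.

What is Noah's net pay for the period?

$1553.78

Health savings account contribution: $117.14
Taxable wages = $2782.84 − $117.14 = $2665.70
Federal withholding: $2665.70 × 0.155 = $413.18
State withholding: $2665.70 × 0.09 = $239.91
Medicare: only $172948.54 − $171014.85 = $1933.69 of this check is subject → $1933.69 × 0.026 = $50.28
Social Security tax: $2782.84 × 0.055 = $153.06
Union dues: $255.49
Total deductions = $117.14 + $413.18 + $239.91 + $50.28 + $153.06 + $255.49 = $1229.06
Net pay = $2782.84 − $1229.06 = $1553.78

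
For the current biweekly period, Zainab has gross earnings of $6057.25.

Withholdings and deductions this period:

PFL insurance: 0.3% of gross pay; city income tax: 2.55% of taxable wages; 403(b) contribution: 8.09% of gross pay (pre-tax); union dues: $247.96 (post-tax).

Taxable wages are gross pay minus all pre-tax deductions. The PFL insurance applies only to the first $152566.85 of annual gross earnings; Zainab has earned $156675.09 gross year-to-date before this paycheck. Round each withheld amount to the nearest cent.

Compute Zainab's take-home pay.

$5177.30

403(b) contribution: $6057.25 × 0.0809 = $490.03
Taxable wages = $6057.25 − $490.03 = $5567.22
City income tax: $5567.22 × 0.0255 = $141.96
PFL insurance: annual cap $152566.85 already reached (YTD $156675.09), so $0.00
Union dues: $247.96
Total deductions = $490.03 + $141.96 + $0.00 + $247.96 = $879.95
Net pay = $6057.25 − $879.95 = $5177.30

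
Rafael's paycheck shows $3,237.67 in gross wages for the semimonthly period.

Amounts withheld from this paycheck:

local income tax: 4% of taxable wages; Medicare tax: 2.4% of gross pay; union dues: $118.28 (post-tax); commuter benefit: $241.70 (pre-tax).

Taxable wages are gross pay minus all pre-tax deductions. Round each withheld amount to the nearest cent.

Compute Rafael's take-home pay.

Commuter benefit: $241.70
Taxable wages = $3,237.67 − $241.70 = $2,995.97
Local income tax: $2,995.97 × 0.04 = $119.84
Medicare tax: $3,237.67 × 0.024 = $77.70
Union dues: $118.28
Total deductions = $241.70 + $119.84 + $77.70 + $118.28 = $557.52
Net pay = $3,237.67 − $557.52 = $2,680.15

$2,680.15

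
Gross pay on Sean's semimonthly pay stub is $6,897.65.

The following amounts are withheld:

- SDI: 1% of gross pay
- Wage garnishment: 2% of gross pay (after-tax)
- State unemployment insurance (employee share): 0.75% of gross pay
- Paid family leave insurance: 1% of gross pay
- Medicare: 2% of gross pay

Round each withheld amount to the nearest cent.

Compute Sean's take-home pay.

$6,432.06

State unemployment insurance (employee share): $6,897.65 × 0.0075 = $51.73
SDI: $6,897.65 × 0.01 = $68.98
Medicare: $6,897.65 × 0.02 = $137.95
Paid family leave insurance: $6,897.65 × 0.01 = $68.98
Wage garnishment: $6,897.65 × 0.02 = $137.95
Total deductions = $51.73 + $68.98 + $137.95 + $68.98 + $137.95 = $465.59
Net pay = $6,897.65 − $465.59 = $6,432.06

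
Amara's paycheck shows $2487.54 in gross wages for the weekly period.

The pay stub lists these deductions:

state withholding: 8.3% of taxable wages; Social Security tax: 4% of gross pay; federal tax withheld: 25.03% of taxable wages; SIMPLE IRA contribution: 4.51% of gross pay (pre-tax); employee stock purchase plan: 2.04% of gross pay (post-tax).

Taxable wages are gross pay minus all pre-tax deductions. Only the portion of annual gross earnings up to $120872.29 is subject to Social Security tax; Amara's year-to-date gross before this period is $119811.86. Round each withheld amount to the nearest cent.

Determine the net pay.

$1490.48

SIMPLE IRA contribution: $2487.54 × 0.0451 = $112.19
Taxable wages = $2487.54 − $112.19 = $2375.35
Federal tax withheld: $2375.35 × 0.2503 = $594.55
State withholding: $2375.35 × 0.083 = $197.15
Social Security tax: only $120872.29 − $119811.86 = $1060.43 of this check is subject → $1060.43 × 0.04 = $42.42
Employee stock purchase plan: $2487.54 × 0.0204 = $50.75
Total deductions = $112.19 + $594.55 + $197.15 + $42.42 + $50.75 = $997.06
Net pay = $2487.54 − $997.06 = $1490.48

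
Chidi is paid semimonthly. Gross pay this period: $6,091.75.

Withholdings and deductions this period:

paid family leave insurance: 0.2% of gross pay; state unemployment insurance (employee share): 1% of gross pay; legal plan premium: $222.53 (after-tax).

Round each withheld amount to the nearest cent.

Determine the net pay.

$5,796.12

Paid family leave insurance: $6,091.75 × 0.002 = $12.18
State unemployment insurance (employee share): $6,091.75 × 0.01 = $60.92
Legal plan premium: $222.53
Total deductions = $12.18 + $60.92 + $222.53 = $295.63
Net pay = $6,091.75 − $295.63 = $5,796.12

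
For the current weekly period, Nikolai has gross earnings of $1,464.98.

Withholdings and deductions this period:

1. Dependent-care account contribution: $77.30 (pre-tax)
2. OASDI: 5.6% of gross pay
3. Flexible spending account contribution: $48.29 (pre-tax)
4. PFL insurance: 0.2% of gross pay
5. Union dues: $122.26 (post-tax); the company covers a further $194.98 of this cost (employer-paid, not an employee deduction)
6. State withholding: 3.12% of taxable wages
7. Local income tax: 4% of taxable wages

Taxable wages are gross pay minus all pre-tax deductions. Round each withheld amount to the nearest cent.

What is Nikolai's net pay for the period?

$1,036.79

Flexible spending account contribution: $48.29
Dependent-care account contribution: $77.30
Pre-tax total = $48.29 + $77.30 = $125.59
Taxable wages = $1,464.98 − $125.59 = $1,339.39
State withholding: $1,339.39 × 0.0312 = $41.79
Local income tax: $1,339.39 × 0.04 = $53.58
OASDI: $1,464.98 × 0.056 = $82.04
PFL insurance: $1,464.98 × 0.002 = $2.93
Union dues: $122.26
(Employer's $194.98 toward union dues is not withheld from the employee.)
Total deductions = $48.29 + $77.30 + $41.79 + $53.58 + $82.04 + $2.93 + $122.26 = $428.19
Net pay = $1,464.98 − $428.19 = $1,036.79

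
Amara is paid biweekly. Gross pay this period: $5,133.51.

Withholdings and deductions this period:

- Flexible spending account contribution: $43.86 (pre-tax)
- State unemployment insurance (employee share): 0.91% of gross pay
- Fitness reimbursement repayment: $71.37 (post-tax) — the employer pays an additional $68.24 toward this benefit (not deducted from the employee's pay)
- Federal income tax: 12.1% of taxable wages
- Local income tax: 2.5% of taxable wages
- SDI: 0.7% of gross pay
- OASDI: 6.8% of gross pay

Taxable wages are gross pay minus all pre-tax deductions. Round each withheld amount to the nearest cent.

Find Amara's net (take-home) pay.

Flexible spending account contribution: $43.86
Taxable wages = $5,133.51 − $43.86 = $5,089.65
Federal income tax: $5,089.65 × 0.121 = $615.85
Local income tax: $5,089.65 × 0.025 = $127.24
State unemployment insurance (employee share): $5,133.51 × 0.0091 = $46.71
SDI: $5,133.51 × 0.007 = $35.93
OASDI: $5,133.51 × 0.068 = $349.08
Fitness reimbursement repayment: $71.37
(Employer's $68.24 toward fitness reimbursement repayment is not withheld from the employee.)
Total deductions = $43.86 + $615.85 + $127.24 + $46.71 + $35.93 + $349.08 + $71.37 = $1,290.04
Net pay = $5,133.51 − $1,290.04 = $3,843.47

$3,843.47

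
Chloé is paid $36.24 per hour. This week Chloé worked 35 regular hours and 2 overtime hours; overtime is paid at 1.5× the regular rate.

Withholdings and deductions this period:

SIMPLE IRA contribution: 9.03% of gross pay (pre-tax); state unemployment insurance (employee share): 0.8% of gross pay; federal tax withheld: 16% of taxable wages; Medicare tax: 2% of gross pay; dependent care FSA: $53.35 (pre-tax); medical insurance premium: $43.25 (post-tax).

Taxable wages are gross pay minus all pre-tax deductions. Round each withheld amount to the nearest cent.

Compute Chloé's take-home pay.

$925.70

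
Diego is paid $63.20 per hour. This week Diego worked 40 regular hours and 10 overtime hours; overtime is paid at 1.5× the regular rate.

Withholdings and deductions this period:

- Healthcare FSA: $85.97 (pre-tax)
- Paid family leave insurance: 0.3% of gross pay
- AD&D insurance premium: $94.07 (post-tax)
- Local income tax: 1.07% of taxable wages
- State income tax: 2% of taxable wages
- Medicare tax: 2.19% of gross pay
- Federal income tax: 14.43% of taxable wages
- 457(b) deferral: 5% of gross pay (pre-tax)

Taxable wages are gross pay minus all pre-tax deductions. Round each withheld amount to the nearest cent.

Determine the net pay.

$2,472.78

Regular pay: 40 × $63.20 = $2,528.00
Overtime pay: 10 × $63.20 × 1.5 = $948.00
Gross pay = $2,528.00 + $948.00 = $3,476.00
Healthcare FSA: $85.97
457(b) deferral: $3,476.00 × 0.05 = $173.80
Pre-tax total = $85.97 + $173.80 = $259.77
Taxable wages = $3,476.00 − $259.77 = $3,216.23
State income tax: $3,216.23 × 0.02 = $64.32
Federal income tax: $3,216.23 × 0.1443 = $464.10
Local income tax: $3,216.23 × 0.0107 = $34.41
Medicare tax: $3,476.00 × 0.0219 = $76.12
Paid family leave insurance: $3,476.00 × 0.003 = $10.43
AD&D insurance premium: $94.07
Total deductions = $85.97 + $173.80 + $64.32 + $464.10 + $34.41 + $76.12 + $10.43 + $94.07 = $1,003.22
Net pay = $3,476.00 − $1,003.22 = $2,472.78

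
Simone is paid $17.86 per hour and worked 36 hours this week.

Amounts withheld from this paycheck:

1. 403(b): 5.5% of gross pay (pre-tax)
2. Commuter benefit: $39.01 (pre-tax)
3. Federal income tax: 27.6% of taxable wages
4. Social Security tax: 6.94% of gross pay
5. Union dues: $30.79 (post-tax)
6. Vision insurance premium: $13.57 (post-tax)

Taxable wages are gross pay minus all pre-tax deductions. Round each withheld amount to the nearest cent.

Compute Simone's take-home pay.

$322.68

Gross pay: 36 × $17.86 = $642.96
403(b): $642.96 × 0.055 = $35.36
Commuter benefit: $39.01
Pre-tax total = $35.36 + $39.01 = $74.37
Taxable wages = $642.96 − $74.37 = $568.59
Federal income tax: $568.59 × 0.276 = $156.93
Social Security tax: $642.96 × 0.0694 = $44.62
Union dues: $30.79
Vision insurance premium: $13.57
Total deductions = $35.36 + $39.01 + $156.93 + $44.62 + $30.79 + $13.57 = $320.28
Net pay = $642.96 − $320.28 = $322.68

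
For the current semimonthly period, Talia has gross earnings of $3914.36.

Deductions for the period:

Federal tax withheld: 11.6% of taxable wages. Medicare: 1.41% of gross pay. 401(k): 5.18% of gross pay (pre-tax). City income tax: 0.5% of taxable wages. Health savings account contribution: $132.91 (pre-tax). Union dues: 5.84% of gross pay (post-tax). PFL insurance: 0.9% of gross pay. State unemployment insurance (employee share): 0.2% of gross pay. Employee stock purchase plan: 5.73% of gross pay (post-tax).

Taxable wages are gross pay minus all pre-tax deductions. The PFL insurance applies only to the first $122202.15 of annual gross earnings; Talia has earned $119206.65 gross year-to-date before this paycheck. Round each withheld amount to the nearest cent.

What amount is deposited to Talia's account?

$2602.80

Health savings account contribution: $132.91
401(k): $3914.36 × 0.0518 = $202.76
Pre-tax total = $132.91 + $202.76 = $335.67
Taxable wages = $3914.36 − $335.67 = $3578.69
Federal tax withheld: $3578.69 × 0.116 = $415.13
City income tax: $3578.69 × 0.005 = $17.89
Medicare: $3914.36 × 0.0141 = $55.19
State unemployment insurance (employee share): $3914.36 × 0.002 = $7.83
PFL insurance: only $122202.15 − $119206.65 = $2995.50 of this check is subject → $2995.50 × 0.009 = $26.96
Employee stock purchase plan: $3914.36 × 0.0573 = $224.29
Union dues: $3914.36 × 0.0584 = $228.60
Total deductions = $132.91 + $202.76 + $415.13 + $17.89 + $55.19 + $7.83 + $26.96 + $224.29 + $228.60 = $1311.56
Net pay = $3914.36 − $1311.56 = $2602.80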